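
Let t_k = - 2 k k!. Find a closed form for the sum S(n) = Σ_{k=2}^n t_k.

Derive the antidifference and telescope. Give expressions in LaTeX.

Ratio r(k) = (k + 1)**2/k.
So A=k + 1 and B=1, with C=k.
Set up (k + 1)·f(k+1) − (1)·f(k) − (k) = 0.
deg f ≤ 0 (via 1,0,1).
Solve for f: f(k) = 1 (degree 0 ≤ 0).
Certificate R = B(k−1)f/C = 1/k gives s_k = -2*factorial(k).
Verify: -2*k*factorial(k) matches t_k.
s_(n+1) = -2*factorial(n + 1) and s_(2) = -4, so S(n) = 4 - 2*factorial(n + 1).

S(n) = 4 - 2 \left(n + 1\right)!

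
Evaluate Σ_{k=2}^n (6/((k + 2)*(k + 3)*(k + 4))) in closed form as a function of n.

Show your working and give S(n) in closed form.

S(n) = 3*(n**2 + 7*n - 8)/(20*(n**2 + 7*n + 12))

The ratio is (k + 2)/(k + 5).
Gosper form: A/B · C(k+1)/C(k) with A=k + 2, B=k + 5, C=1.
Solve (k + 2)·f(k+1) − (k + 4)·f(k) = 1.
deg f ≤ 2 (via 1,1,0).
Match coefficients ⇒ f(k) = k*(k + 5)/12.
Then R = B(k−1)f/C = k*(k + 4)*(k + 5)/12, so s_k = R(k)·t_k = k*(k + 5)/(2*(k + 2)*(k + 3)).
Verify: 6/(k**3 + 9*k**2 + 26*k + 24) matches t_k.
Evaluate: s_(n+1) = (n**2 + 7*n + 6)/(2*(n**2 + 7*n + 12)); subtract s_(2) = 7/20 ⇒ S(n) = 3*(n**2 + 7*n - 8)/(20*(n**2 + 7*n + 12)).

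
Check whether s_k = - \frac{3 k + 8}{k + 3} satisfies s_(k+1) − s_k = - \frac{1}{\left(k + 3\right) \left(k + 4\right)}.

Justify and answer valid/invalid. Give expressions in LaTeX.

s_(k+1) = (-3*k - 11)/(k + 4)
s_(k+1) − s_k = -1/(k**2 + 7*k + 12)
(s_(k+1) − s_k) − t_k = 0

Valid — Δs_k = t_k.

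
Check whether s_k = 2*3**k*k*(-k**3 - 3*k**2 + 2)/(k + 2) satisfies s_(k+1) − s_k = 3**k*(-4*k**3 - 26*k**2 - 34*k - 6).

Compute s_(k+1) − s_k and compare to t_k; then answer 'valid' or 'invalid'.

Invalid: residual 3**k*(4*k**4 + 32*k**3 + 82*k**2 + 78*k + 12)/(k**2 + 5*k + 6) ≠ 0.

s_(k+1) = -6*3**k*(k + 1)*((k + 1)**3 + 3*(k + 1)**2 - 2)/(k + 3)
s_(k+1) − s_k = 3**k*(-4*k**5 - 42*k**4 - 156*k**3 - 250*k**2 - 156*k - 24)/(k**2 + 5*k + 6)
(s_(k+1) − s_k) − t_k = 3**k*(4*k**4 + 32*k**3 + 82*k**2 + 78*k + 12)/(k**2 + 5*k + 6)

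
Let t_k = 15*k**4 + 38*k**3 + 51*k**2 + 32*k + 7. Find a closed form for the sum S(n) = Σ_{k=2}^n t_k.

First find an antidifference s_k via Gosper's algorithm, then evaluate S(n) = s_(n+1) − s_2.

S(n) = 3*n**5 + 17*n**4 + 41*n**3 + 51*n**2 + 31*n - 143

t_(k+1)/t_k = (15*k**4 + 98*k**3 + 255*k**2 + 308*k + 143)/(15*k**4 + 38*k**3 + 51*k**2 + 32*k + 7).
A = 1, B = 1, C = k**4 + 38*k**3/15 + 17*k**2/5 + 32*k/15 + 7/15.
Set up (1)·f(k+1) − (1)·f(k) − (k**4 + 38*k**3/15 + 17*k**2/5 + 32*k/15 + 7/15) = 0.
Degrees (0,0,4) ⇒ d ≤ 5.
Solve for f: f(k) = k*(3*k**4 + 2*k**3 + 3*k**2 - 1)/15 (degree 5 ≤ 5).
Get s_k = R·t_k = 3*k**5 + 2*k**4 + 3*k**3 - k with R(k) = B(k−1)f(k)/C(k) = k*(3*k**4 + 2*k**3 + 3*k**2 - 1)/(15*k**4 + 38*k**3 + 51*k**2 + 32*k + 7).
Verify: 15*k**4 + 38*k**3 + 51*k**2 + 32*k + 7 matches t_k.
Evaluate: s_(n+1) = 3*n**5 + 17*n**4 + 41*n**3 + 51*n**2 + 31*n + 7; subtract s_(2) = 150 ⇒ S(n) = 3*n**5 + 17*n**4 + 41*n**3 + 51*n**2 + 31*n - 143.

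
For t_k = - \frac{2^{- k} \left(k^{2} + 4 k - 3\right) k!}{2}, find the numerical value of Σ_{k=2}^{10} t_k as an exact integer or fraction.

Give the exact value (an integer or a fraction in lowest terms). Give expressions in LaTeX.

r(k) = (k + 1)*(4*k + (k + 1)**2 + 1)/(2*(k**2 + 4*k - 3)) after simplifying.
Take A(k)=k/2 + 1/2, B(k)=1, C(k)=k**2 + 4*k - 3.
f must satisfy (k/2 + 1/2)·f(k+1) − (1)·f(k) = k**2 + 4*k - 3.
From deg A=1, deg B=0, deg C=2: d=1.
A polynomial solution: f(k) = 2*(k + 4).
So s_k = (B(k−1)f/C)·t_k = (2*(k + 4)/(k**2 + 4*k - 3))·t_k = -(k + 4)*factorial(k)/2**k.
Δs = -(k**2 + 4*k - 3)*factorial(k)/(2*2**k), as required.
Σ_(k=2)^(10) t_k = s_(11) − s_(2) = -2338875/8 − (-3) = -2338851/8.

Σ = -2338851/8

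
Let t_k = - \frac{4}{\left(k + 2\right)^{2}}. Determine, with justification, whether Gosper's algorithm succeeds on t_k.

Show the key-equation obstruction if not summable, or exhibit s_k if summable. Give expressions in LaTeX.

The ratio is (k + 2)**2/(k + 3)**2.
Factor: A=k**2 + 4*k + 4; B=k**2 + 6*k + 9; C=1.
f must satisfy (k**2 + 4*k + 4)·f(k+1) − (k**2 + 4*k + 4)·f(k) = 1.
Bound: deg f ≤ 0.
Write f(k) = c0. Then LHS − RHS = -1, requiring -1 = 0: contradictory. No certificate.

No — the linear system for f has no solution.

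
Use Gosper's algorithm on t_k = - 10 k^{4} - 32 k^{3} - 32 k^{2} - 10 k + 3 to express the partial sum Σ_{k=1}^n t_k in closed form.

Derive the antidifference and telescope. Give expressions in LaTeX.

S(n) = n \left(- 2 n^{4} - 13 n^{3} - 30 n^{2} - 29 n - 7\right)

Compute t_(k+1)/t_k: get (10*k**4 + 72*k**3 + 188*k**2 + 210*k + 81)/(10*k**4 + 32*k**3 + 32*k**2 + 10*k - 3).
Factor: A=1; B=1; C=k**4 + 16*k**3/5 + 16*k**2/5 + k - 3/10.
Solve (1)·f(k+1) − (1)·f(k) = k**4 + 16*k**3/5 + 16*k**2/5 + k - 3/10.
deg f ≤ 5 (via 0,0,4).
A polynomial solution: f(k) = k*(2*k**4 + 3*k**3 - 2*k**2 - 3*k - 3)/10.
Certificate R = B(k−1)f/C = k*(2*k**4 + 3*k**3 - 2*k**2 - 3*k - 3)/(10*k**4 + 32*k**3 + 32*k**2 + 10*k - 3) gives s_k = k*(-2*k**4 - 3*k**3 + 2*k**2 + 3*k + 3).
Check: Δs_k = -10*k**4 - 32*k**3 - 32*k**2 - 10*k + 3. ✓
Σ_(k=1)^n t_k = s_(n+1) − s_(1) = (-2*n**5 - 13*n**4 - 30*n**3 - 29*n**2 - 7*n + 3) − (3), i.e. n*(-2*n**4 - 13*n**3 - 30*n**2 - 29*n - 7).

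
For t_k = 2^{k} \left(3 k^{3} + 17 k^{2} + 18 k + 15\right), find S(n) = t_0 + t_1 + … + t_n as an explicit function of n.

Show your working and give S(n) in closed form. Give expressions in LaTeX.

S(n) = 6 \cdot 2^{n} n^{3} + 16 \cdot 2^{n} n^{2} + 22 \cdot 2^{n} n + 18 \cdot 2^{n} - 3

Step 1: r(k) = 2*(3*k**3 + 26*k**2 + 61*k + 53)/(3*k**3 + 17*k**2 + 18*k + 15).
A = 2, B = 1, C = k**3 + 17*k**2/3 + 6*k + 5.
Key eq: (2)·f(k+1) = (1)·f(k) + (k**3 + 17*k**2/3 + 6*k + 5).
Degrees (0,0,3) ⇒ d ≤ 3.
Coefficient equations give f(k) = (3*k**3 - k**2 + 4*k + 3)/3.
Certificate R = B(k−1)f/C = (3*k**3 - k**2 + 4*k + 3)/(3*k**3 + 17*k**2 + 18*k + 15) gives s_k = 2**k*(3*k**3 - k**2 + 4*k + 3).
s_(k+1) − s_k = 2**k*(3*k**3 + 17*k**2 + 18*k + 15) = t_k.
s_(n+1) = 2**(n + 1)*(3*n**3 + 8*n**2 + 11*n + 9) and s_(0) = 3, so S(n) = 6*2**n*n**3 + 16*2**n*n**2 + 22*2**n*n + 18*2**n - 3.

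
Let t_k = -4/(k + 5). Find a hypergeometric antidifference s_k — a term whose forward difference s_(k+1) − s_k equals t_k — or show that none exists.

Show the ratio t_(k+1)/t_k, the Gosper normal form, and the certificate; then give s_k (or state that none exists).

not Gosper-summable; s_k does not exist

Step 1: r(k) = (k + 5)/(k + 6).
Gosper form: A/B · C(k+1)/C(k) with A=k + 5, B=k + 6, C=1.
Set up (k + 5)·f(k+1) − (k + 5)·f(k) − (1) = 0.
Bound: deg f ≤ 0.
Put f(k) = c0: A·f(k+1) − B(k−1)·f(k) − C = -1; need -1 = 0 — inconsistent ⇒ no f, not summable.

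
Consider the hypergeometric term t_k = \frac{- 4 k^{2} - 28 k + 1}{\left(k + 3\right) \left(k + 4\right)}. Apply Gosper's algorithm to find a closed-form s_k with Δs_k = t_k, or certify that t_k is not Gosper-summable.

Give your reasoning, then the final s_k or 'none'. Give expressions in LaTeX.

s_k = \frac{k \left(13 - 12 k\right)}{3 \left(k + 3\right)}

Step 1: r(k) = (k + 3)*(28*k + 4*(k + 1)**2 + 27)/((k + 5)*(4*k**2 + 28*k - 1)).
Factor: A=k + 3; B=k + 5; C=k**2 + 7*k - 1/4.
Key eq: (k + 3)·f(k+1) = (k + 4)·f(k) + (k**2 + 7*k - 1/4).
Bound: deg f ≤ 2.
Coefficient equations give f(k) = k*(12*k - 13)/12.
Then R = B(k−1)f/C = k*(k + 4)*(12*k - 13)/(3*(4*k**2 + 28*k - 1)), so s_k = R(k)·t_k = k*(13 - 12*k)/(3*(k + 3)).
Verify: (-4*k**2 - 28*k + 1)/(k**2 + 7*k + 12) matches t_k.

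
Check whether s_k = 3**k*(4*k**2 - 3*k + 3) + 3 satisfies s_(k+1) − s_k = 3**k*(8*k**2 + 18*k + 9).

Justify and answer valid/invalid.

s_(k+1) = 3*3**k*(-3*k + 4*(k + 1)**2) + 3
s_(k+1) − s_k = 3**k*(8*k**2 + 18*k + 9)
(s_(k+1) − s_k) − t_k = 0

valid (s_(k+1) − s_k reduces to t_k)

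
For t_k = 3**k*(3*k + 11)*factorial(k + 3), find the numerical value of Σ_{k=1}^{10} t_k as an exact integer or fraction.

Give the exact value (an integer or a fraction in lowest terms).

Σ = 15443372751206328

t_(k+1)/t_k = 3*(k + 4)*(3*k + 14)/(3*k + 11).
Factor: A=3*k + 12; B=1; C=k + 11/3.
Set up (3*k + 12)·f(k+1) − (1)·f(k) − (k + 11/3) = 0.
Bound: deg f ≤ 0.
Solving with deg f ≤ 0: f(k) = 1/3.
R(k) = B(k−1)·f(k)/C(k) = 1/(3*k + 11); s_k = R·t_k = 3**k*factorial(k + 3).
s_(k+1) − s_k = 3**k*(3*k + 11)*factorial(k + 3) = t_k.
Σ_(k=1)^(10) t_k = s_(11) − s_(1) = 15443372751206400 − (72) = 15443372751206328.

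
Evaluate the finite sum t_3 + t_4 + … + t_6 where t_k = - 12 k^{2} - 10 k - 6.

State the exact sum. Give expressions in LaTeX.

The ratio is (6*k**2 + 17*k + 14)/(6*k**2 + 5*k + 3).
Normal form (A,B,C) = (1, 1, k**2 + 5*k/6 + 1/2).
Need (1)·f(k+1) − (1)·f(k) = k**2 + 5*k/6 + 1/2.
Degrees (0,0,2) ⇒ d ≤ 3.
Solving with deg f ≤ 3: f(k) = k*(4*k**2 - k + 3)/12.
So s_k = (B(k−1)f/C)·t_k = (k*(4*k**2 - k + 3)/(2*(6*k**2 + 5*k + 3)))·t_k = k*(-4*k**2 + k - 3).
Check: Δs_k = -12*k**2 - 10*k - 6. ✓
Telescoping: Σ = s_(7) − s_(3) = -1344 − (-108) = -1236.

Σ = -1236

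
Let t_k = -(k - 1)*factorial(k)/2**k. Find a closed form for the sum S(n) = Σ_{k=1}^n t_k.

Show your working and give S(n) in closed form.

S(n) = (2**n - n*factorial(n) - factorial(n))/2**n

r(k) = k*(k + 1)/(2*(k - 1)) after simplifying.
A = k/2 + 1/2, B = 1, C = k - 1.
f must satisfy (k/2 + 1/2)·f(k+1) − (1)·f(k) = k - 1.
Degrees (1,0,1) ⇒ d ≤ 0.
A polynomial solution: f(k) = 2.
Certificate R = B(k−1)f/C = 2/(k - 1) gives s_k = -2**(1 - k)*factorial(k).
Verify: -(k - 1)*factorial(k)/2**k matches t_k.
Evaluate: s_(n+1) = -factorial(n + 1)/2**n; subtract s_(1) = -1 ⇒ S(n) = (2**n - n*factorial(n) - factorial(n))/2**n.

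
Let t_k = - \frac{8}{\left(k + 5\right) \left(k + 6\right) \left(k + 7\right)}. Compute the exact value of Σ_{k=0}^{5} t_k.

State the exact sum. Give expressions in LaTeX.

Σ = -17/165

r(k) = (k + 5)/(k + 8) after simplifying.
Factor: A=k + 5; B=k + 8; C=1.
Solve (k + 5)·f(k+1) − (k + 7)·f(k) = 1.
d = 2 from the (1,1,0) case.
Solving with deg f ≤ 2: f(k) = k*(k + 11)/60.
Get s_k = R·t_k = 2*k*(-k - 11)/(15*(k + 5)*(k + 6)) with R(k) = B(k−1)f(k)/C(k) = k*(k + 7)*(k + 11)/60.
s_(k+1) − s_k = -8/(k**3 + 18*k**2 + 107*k + 210) = t_k.
Telescoping: Σ = s_(6) − s_(0) = -17/165 − (0) = -17/165.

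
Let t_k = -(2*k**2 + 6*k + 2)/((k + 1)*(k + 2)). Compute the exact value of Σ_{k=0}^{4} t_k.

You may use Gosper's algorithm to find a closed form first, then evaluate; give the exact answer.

Σ = -25/3

Ratio r(k) = (k + 1)*(3*k + (k + 1)**2 + 4)/((k + 3)*(k**2 + 3*k + 1)).
Take A(k)=k + 1, B(k)=k + 3, C(k)=k**2 + 3*k + 1.
Need (k + 1)·f(k+1) − (k + 2)·f(k) = k**2 + 3*k + 1.
deg f ≤ 2 (via 1,1,2).
Solve for f: f(k) = k**2 (degree 2 ≤ 2).
Get s_k = R·t_k = -2*k**2/(k + 1) with R(k) = B(k−1)f(k)/C(k) = k**2*(k + 2)/(k**2 + 3*k + 1).
Δs = 2*(-k**2 - 3*k - 1)/(k**2 + 3*k + 2), as required.
Evaluate s at k=5 and k=0: -25/3 and 0; difference -25/3.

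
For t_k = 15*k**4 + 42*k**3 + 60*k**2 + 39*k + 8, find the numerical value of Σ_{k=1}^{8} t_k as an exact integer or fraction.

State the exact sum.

t_(k+1)/t_k = (15*k**4 + 102*k**3 + 276*k**2 + 345*k + 164)/(15*k**4 + 42*k**3 + 60*k**2 + 39*k + 8).
Normal form (A,B,C) = (1, 1, k**4 + 14*k**3/5 + 4*k**2 + 13*k/5 + 8/15).
Need (1)·f(k+1) − (1)·f(k) = k**4 + 14*k**3/5 + 4*k**2 + 13*k/5 + 8/15.
From deg A=0, deg B=0, deg C=4: d=5.
Coefficient equations give f(k) = k*(3*k**4 + 3*k**3 + 4*k**2 - 2)/15.
Then R = B(k−1)f/C = k*(3*k**4 + 3*k**3 + 4*k**2 - 2)/(15*k**4 + 42*k**3 + 60*k**2 + 39*k + 8), so s_k = R(k)·t_k = k*(3*k**4 + 3*k**3 + 4*k**2 - 2).
Verify: 15*k**4 + 42*k**3 + 60*k**2 + 39*k + 8 matches t_k.
Sum = s_(9) − s_(1); s_(9) = 199728, s_(1) = 8 ⇒ 199720.

Σ = 199720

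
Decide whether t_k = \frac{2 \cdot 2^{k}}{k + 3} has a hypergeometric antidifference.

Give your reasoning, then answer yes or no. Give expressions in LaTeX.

Ratio r(k) = 2*(k + 3)/(k + 4).
So A=2*k + 6 and B=k + 4, with C=1.
Need (2*k + 6)·f(k+1) − (k + 3)·f(k) = 1.
Bound: deg f ≤ -1.
Bound -1 < 0, so the key equation has no polynomial solution.

No — t_k has no hypergeometric antidifference.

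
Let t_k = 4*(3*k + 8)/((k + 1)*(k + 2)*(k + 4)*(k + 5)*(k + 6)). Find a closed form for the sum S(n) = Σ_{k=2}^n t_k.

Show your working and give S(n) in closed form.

S(n) = 2*(n**3 + 13*n**2 + 52*n - 66)/(63*(n**3 + 13*n**2 + 52*n + 60))

Step 1: r(k) = (k + 1)*(k + 4)*(3*k + 11)/((k + 3)*(k + 7)*(3*k + 8)).
Take A(k)=k + 1, B(k)=k + 7, C(k)=k**2 + 17*k/3 + 8.
Solve (k + 1)·f(k+1) − (k + 6)·f(k) = k**2 + 17*k/3 + 8.
d = 5 from the (1,1,2) case.
Solving with deg f ≤ 5: f(k) = k*(k + 2)*(k + 3)*(k**2 + 10*k + 29)/60.
Get s_k = R·t_k = k*(k**2 + 10*k + 29)/(5*(k**3 + 10*k**2 + 29*k + 20)) with R(k) = B(k−1)f(k)/C(k) = k*(k + 2)*(k + 6)*(k**2 + 10*k + 29)/(20*(3*k + 8)).
Verify: 4*(3*k + 8)/(k**5 + 18*k**4 + 121*k**3 + 372*k**2 + 508*k + 240) matches t_k.
Telescope: S(n) = s_(n+1) − s_(2) = (n**3 + 13*n**2 + 52*n + 40)/(5*(n**3 + 13*n**2 + 52*n + 60)) − (53/315) = 2*(n**3 + 13*n**2 + 52*n - 66)/(63*(n**3 + 13*n**2 + 52*n + 60)).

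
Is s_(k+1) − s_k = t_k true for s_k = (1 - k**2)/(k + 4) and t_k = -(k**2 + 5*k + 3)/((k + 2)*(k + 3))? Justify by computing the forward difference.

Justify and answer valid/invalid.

s_(k+1) = (1 - (k + 1)**2)/(k + 5)
s_(k+1) − s_k = (-k**2 - 9*k - 5)/(k**2 + 9*k + 20)
(s_(k+1) − s_k) − t_k = 6*(2*k**2 + 8*k + 5)/(k**4 + 14*k**3 + 71*k**2 + 154*k + 120)

Invalid: residual 6*(2*k**2 + 8*k + 5)/(k**4 + 14*k**3 + 71*k**2 + 154*k + 120) ≠ 0.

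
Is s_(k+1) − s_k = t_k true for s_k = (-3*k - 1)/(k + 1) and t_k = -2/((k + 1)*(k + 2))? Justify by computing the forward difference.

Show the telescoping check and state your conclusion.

s_(k+1) = (-3*k - 4)/(k + 2)
s_(k+1) − s_k = -2/(k**2 + 3*k + 2)
(s_(k+1) − s_k) − t_k = 0

Valid — Δs_k = t_k.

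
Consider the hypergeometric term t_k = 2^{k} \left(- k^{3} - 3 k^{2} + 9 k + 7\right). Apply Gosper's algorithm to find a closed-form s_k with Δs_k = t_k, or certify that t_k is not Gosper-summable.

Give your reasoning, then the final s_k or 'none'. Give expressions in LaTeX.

s_k = 2^{k} \left(- k^{3} + 3 k^{2} + 3 k - 3\right)

r(k) = 2*(k**3 + 6*k**2 - 12)/(k**3 + 3*k**2 - 9*k - 7) after simplifying.
Normal form (A,B,C) = (2, 1, k**3 + 3*k**2 - 9*k - 7).
Solve (2)·f(k+1) − (1)·f(k) = k**3 + 3*k**2 - 9*k - 7.
Bound: deg f ≤ 3.
Match coefficients ⇒ f(k) = k**3 - 3*k**2 - 3*k + 3.
Certificate R = B(k−1)f/C = (k**3 - 3*k**2 - 3*k + 3)/(k**3 + 3*k**2 - 9*k - 7) gives s_k = 2**k*(-k**3 + 3*k**2 + 3*k - 3).
s_(k+1) − s_k = 2**k*(-k**3 - 3*k**2 + 9*k + 7) = t_k.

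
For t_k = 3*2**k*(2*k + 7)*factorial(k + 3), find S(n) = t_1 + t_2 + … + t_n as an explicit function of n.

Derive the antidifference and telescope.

t_(k+1)/t_k = 2*(k + 4)*(2*k + 9)/(2*k + 7).
Take A(k)=2*k + 8, B(k)=1, C(k)=k + 7/2.
Set up (2*k + 8)·f(k+1) − (1)·f(k) − (k + 7/2) = 0.
Degrees (1,0,1) ⇒ d ≤ 0.
A polynomial solution: f(k) = 1/2.
Then R = B(k−1)f/C = 1/(2*k + 7), so s_k = R(k)·t_k = 3*2**k*factorial(k + 3).
Check: Δs_k = 3*2**k*(2*k + 7)*factorial(k + 3). ✓
Σ_(k=1)^n t_k = s_(n+1) − s_(1) = (6*2**n*factorial(n + 4)) − (144), i.e. 6*2**n*factorial(n + 4) - 144.

S(n) = 6*2**n*factorial(n + 4) - 144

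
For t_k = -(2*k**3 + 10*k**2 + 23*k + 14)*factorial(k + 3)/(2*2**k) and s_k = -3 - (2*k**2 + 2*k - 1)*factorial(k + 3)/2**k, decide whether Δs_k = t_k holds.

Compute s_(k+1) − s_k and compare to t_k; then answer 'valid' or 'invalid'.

Valid — Δs_k = t_k.

s_(k+1) = -2**(-k - 1)*(2*k + 2*(k + 1)**2 + 1)*factorial(k + 4) - 3
s_(k+1) − s_k = -(2*k**3 + 10*k**2 + 23*k + 14)*factorial(k + 3)/(2*2**k)
(s_(k+1) − s_k) − t_k = 0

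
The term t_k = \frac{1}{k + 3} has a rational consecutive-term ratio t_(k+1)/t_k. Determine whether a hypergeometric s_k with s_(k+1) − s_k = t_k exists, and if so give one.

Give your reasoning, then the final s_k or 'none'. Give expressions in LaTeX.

Step 1: r(k) = (k + 3)/(k + 4).
A = k + 3, B = k + 4, C = 1.
Need (k + 3)·f(k+1) − (k + 3)·f(k) = 1.
Bound: deg f ≤ 0.
f = c0 ⇒ A·f(k+1) − B(k−1)·f(k) − C = -1. The system {-1 = 0} is inconsistent; no antidifference.

not Gosper-summable; s_k does not exist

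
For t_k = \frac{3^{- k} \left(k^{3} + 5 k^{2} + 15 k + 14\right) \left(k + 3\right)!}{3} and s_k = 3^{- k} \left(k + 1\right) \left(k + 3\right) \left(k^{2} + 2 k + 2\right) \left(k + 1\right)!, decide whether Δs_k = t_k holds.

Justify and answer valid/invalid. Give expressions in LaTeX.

s_(k+1) = (k + 2)*(k + 4)*(k**2 + 4*k + 5)*factorial(k + 2)/(3*3**k)
s_(k+1) − s_k = (k**5 + 9*k**4 + 39*k**3 + 97*k**2 + 122*k + 62)*factorial(k + 1)/(3*3**k)
(s_(k+1) − s_k) − t_k = -(k + 1)*(k**3 + 6*k**2 + 16*k + 22)*factorial(k + 1)/(3*3**k)

Invalid: residual - \frac{3^{- k} \left(k + 1\right) \left(k^{3} + 6 k^{2} + 16 k + 22\right) \left(k + 1\right)!}{3} ≠ 0.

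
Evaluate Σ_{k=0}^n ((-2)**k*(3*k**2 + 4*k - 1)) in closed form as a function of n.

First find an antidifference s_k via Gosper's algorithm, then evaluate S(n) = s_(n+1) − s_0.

S(n) = -(-2)**(n + 1)*n**2 + (-2)**(n + 2)*n - 1

The ratio is 2*(-3*k**2 - 10*k - 6)/(3*k**2 + 4*k - 1).
Factor: A=-2; B=1; C=k**2 + 4*k/3 - 1/3.
Set up (-2)·f(k+1) − (1)·f(k) − (k**2 + 4*k/3 - 1/3) = 0.
Degrees (0,0,2) ⇒ d ≤ 2.
Coefficient equations give f(k) = -(k - 1)*(k + 1)/3.
Get s_k = R·t_k = (-2)**k*(1 - k**2) with R(k) = B(k−1)f(k)/C(k) = -(k - 1)*(k + 1)/(3*k**2 + 4*k - 1).
Check: Δs_k = (-2)**k*(3*k**2 + 4*k - 1). ✓
s_(n+1) = 2*(-2)**n*n*(n + 2) and s_(0) = 1, so S(n) = -(-2)**(n + 1)*n**2 + (-2)**(n + 2)*n - 1.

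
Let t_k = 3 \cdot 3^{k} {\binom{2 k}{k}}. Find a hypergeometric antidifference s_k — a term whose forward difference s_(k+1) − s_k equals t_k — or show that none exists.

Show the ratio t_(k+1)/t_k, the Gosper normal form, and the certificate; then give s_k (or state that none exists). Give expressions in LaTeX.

t_(k+1)/t_k = 6*(2*k + 1)/(k + 1).
A = 12*k + 6, B = k + 1, C = 1.
Need (12*k + 6)·f(k+1) − (k)·f(k) = 1.
From deg A=1, deg B=1, deg C=0: d=-1.
Bound -1 < 0, so the key equation has no polynomial solution.

none (Gosper's algorithm certifies no s_k)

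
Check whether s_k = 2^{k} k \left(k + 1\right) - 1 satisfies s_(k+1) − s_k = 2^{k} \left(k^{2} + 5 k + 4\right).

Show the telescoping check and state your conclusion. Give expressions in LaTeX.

valid; difference matches t_k

s_(k+1) = 2**(k + 1)*(k + 1)*(k + 2) - 1
s_(k+1) − s_k = 2**k*(k + 1)*(k + 4)
(s_(k+1) − s_k) − t_k = 0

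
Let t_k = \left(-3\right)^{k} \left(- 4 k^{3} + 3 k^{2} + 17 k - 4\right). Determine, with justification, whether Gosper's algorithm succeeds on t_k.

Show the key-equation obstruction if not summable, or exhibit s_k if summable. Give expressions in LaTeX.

Ratio r(k) = 3*(-4*k**3 - 9*k**2 + 11*k + 12)/(4*k**3 - 3*k**2 - 17*k + 4).
So A=-3 and B=1, with C=k**3 - 3*k**2/4 - 17*k/4 + 1.
Set up (-3)·f(k+1) − (1)·f(k) − (k**3 - 3*k**2/4 - 17*k/4 + 1) = 0.
deg f ≤ 3 (via 0,0,3).
A polynomial solution: f(k) = -(k - 1)*(k**2 - 2*k - 4)/4.
Certificate R = B(k−1)f/C = -(k - 1)*(k**2 - 2*k - 4)/(4*k**3 - 3*k**2 - 17*k + 4) gives s_k = (-3)**k*(k**3 - 3*k**2 - 2*k + 4).
Verify: (-3)**k*(-4*k**3 + 3*k**2 + 17*k - 4) matches t_k.

Yes. s_k = \left(-3\right)^{k} \left(k^{3} - 3 k^{2} - 2 k + 4\right).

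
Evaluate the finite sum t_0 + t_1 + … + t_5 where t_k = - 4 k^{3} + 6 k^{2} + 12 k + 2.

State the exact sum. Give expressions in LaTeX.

Compute t_(k+1)/t_k: get (2*k**3 + 3*k**2 - 6*k - 8)/(2*k**3 - 3*k**2 - 6*k - 1).
A = 1, B = 1, C = k**3 - 3*k**2/2 - 3*k - 1/2.
Solve (1)·f(k+1) − (1)·f(k) = k**3 - 3*k**2/2 - 3*k - 1/2.
deg f ≤ 4 (via 0,0,3).
Solve for f: f(k) = k*(k + 1)*(k**2 - 5*k + 3)/4 (degree 4 ≤ 4).
Then R = B(k−1)f/C = k*(k**2 - 5*k + 3)/(2*(2*k**2 - 5*k - 1)), so s_k = R(k)·t_k = k*(-k**3 + 4*k**2 + 2*k - 3).
Check: Δs_k = -4*k**3 + 6*k**2 + 12*k + 2. ✓
Telescoping: Σ = s_(6) − s_(0) = -378 − (0) = -378.

Σ = -378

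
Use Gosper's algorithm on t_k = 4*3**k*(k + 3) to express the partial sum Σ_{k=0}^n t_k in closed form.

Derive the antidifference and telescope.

Step 1: r(k) = 3*(k + 4)/(k + 3).
Normal form (A,B,C) = (3, 1, k + 3).
Need (3)·f(k+1) − (1)·f(k) = k + 3.
d = 1 from the (0,0,1) case.
Coefficient equations give f(k) = (2*k + 3)/4.
Certificate R = B(k−1)f/C = (2*k + 3)/(4*(k + 3)) gives s_k = 3**k*(2*k + 3).
s_(k+1) − s_k = 4*3**k*(k + 3) = t_k.
s_(n+1) = 3**(n + 1)*(2*n + 5) and s_(0) = 3, so S(n) = 6*3**n*n + 15*3**n - 3.

S(n) = 6*3**n*n + 15*3**n - 3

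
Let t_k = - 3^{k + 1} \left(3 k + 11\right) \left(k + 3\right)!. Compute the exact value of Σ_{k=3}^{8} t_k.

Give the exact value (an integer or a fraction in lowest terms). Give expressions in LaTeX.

Compute t_(k+1)/t_k: get 3*(k + 4)*(3*k + 14)/(3*k + 11).
Normal form (A,B,C) = (3*k + 12, 1, k + 11/3).
Set up (3*k + 12)·f(k+1) − (1)·f(k) − (k + 11/3) = 0.
Bound: deg f ≤ 0.
A polynomial solution: f(k) = 1/3.
R(k) = B(k−1)·f(k)/C(k) = 1/(3*k + 11); s_k = R·t_k = -3**(k + 1)*factorial(k + 3).
Verify: -3**(k + 1)*(3*k + 11)*factorial(k + 3) matches t_k.
Telescoping: Σ = s_(9) − s_(3) = -28284565478400 − (-58320) = -28284565420080.

Σ = -28284565420080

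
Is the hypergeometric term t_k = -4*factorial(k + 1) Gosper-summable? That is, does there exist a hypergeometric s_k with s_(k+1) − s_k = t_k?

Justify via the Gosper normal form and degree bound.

No; the degree bound rules out any f.

Step 1: r(k) = k + 2.
A = k + 2, B = 1, C = 1.
Need (k + 2)·f(k+1) − (1)·f(k) = 1.
Degrees (1,0,0) ⇒ d ≤ -1.
deg f ≤ -1 is impossible — no certificate.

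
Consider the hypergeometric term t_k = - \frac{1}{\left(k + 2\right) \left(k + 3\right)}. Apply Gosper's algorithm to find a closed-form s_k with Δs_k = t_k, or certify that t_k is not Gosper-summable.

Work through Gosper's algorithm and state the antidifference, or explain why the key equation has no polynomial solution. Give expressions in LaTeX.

Ratio r(k) = (k + 2)/(k + 4).
Normal form (A,B,C) = (k + 2, k + 4, 1).
Key eq: (k + 2)·f(k+1) = (k + 3)·f(k) + (1).
d = 1 from the (1,1,0) case.
A polynomial solution: f(k) = k/2.
Get s_k = R·t_k = -k/(2*k + 4) with R(k) = B(k−1)f(k)/C(k) = k*(k + 3)/2.
Verify: -1/(k**2 + 5*k + 6) matches t_k.

s_k = - \frac{k}{2 k + 4}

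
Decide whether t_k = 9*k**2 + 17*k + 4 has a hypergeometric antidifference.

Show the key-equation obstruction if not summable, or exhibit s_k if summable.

Step 1: r(k) = (9*k**2 + 35*k + 30)/(9*k**2 + 17*k + 4).
So A=1 and B=1, with C=k**2 + 17*k/9 + 4/9.
Need (1)·f(k+1) − (1)·f(k) = k**2 + 17*k/9 + 4/9.
Degrees (0,0,2) ⇒ d ≤ 3.
A polynomial solution: f(k) = k*(3*k**2 + 4*k - 3)/9.
Get s_k = R·t_k = k*(3*k**2 + 4*k - 3) with R(k) = B(k−1)f(k)/C(k) = k*(3*k**2 + 4*k - 3)/(9*k**2 + 17*k + 4).
Verify: 9*k**2 + 17*k + 4 matches t_k.

Yes. s_k = k*(3*k**2 + 4*k - 3).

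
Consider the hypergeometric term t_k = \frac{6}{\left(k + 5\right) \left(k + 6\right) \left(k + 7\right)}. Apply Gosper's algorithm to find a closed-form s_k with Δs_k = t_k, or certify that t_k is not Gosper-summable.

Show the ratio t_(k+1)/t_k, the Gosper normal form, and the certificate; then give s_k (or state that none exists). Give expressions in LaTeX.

s_k = \frac{k \left(k + 11\right)}{10 \left(k + 5\right) \left(k + 6\right)}

The ratio is (k + 5)/(k + 8).
A = k + 5, B = k + 8, C = 1.
Key eq: (k + 5)·f(k+1) = (k + 7)·f(k) + (1).
Bound: deg f ≤ 2.
Solving with deg f ≤ 2: f(k) = k*(k + 11)/60.
R(k) = B(k−1)·f(k)/C(k) = k*(k + 7)*(k + 11)/60; s_k = R·t_k = k*(k + 11)/(10*(k + 5)*(k + 6)).
Check: Δs_k = 6/(k**3 + 18*k**2 + 107*k + 210). ✓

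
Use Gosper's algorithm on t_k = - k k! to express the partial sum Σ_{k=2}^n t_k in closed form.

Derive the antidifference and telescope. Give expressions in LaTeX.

Compute t_(k+1)/t_k: get (k + 1)**2/k.
Factor: A=k + 1; B=1; C=k.
f must satisfy (k + 1)·f(k+1) − (1)·f(k) = k.
Bound: deg f ≤ 0.
Solve for f: f(k) = 1 (degree 0 ≤ 0).
Get s_k = R·t_k = -factorial(k) with R(k) = B(k−1)f(k)/C(k) = 1/k.
s_(k+1) − s_k = -k*factorial(k) = t_k.
Evaluate: s_(n+1) = -factorial(n + 1); subtract s_(2) = -2 ⇒ S(n) = -n*factorial(n) - factorial(n) + 2.

S(n) = - n n! - n! + 2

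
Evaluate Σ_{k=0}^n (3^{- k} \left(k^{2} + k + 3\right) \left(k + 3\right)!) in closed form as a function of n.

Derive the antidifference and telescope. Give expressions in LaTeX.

t_(k+1)/t_k = (k + 4)*(k + (k + 1)**2 + 4)/(3*(k**2 + k + 3)).
So A=k/3 + 4/3 and B=1, with C=k**2 + k + 3.
Need (k/3 + 4/3)·f(k+1) − (1)·f(k) = k**2 + k + 3.
d = 1 from the (1,0,2) case.
Solving with deg f ≤ 1: f(k) = 3*(k - 1).
R(k) = B(k−1)·f(k)/C(k) = 3*(k - 1)/(k**2 + k + 3); s_k = R·t_k = 3**(1 - k)*(k - 1)*factorial(k + 3).
Check: Δs_k = (k**2 + k + 3)*factorial(k + 3)/3**k. ✓
Σ_(k=0)^n t_k = s_(n+1) − s_(0) = (n*factorial(n + 4)/3**n) − (-18), i.e. 18 + n*factorial(n + 4)/3**n.

S(n) = 18 + 3^{- n} n \left(n + 4\right)!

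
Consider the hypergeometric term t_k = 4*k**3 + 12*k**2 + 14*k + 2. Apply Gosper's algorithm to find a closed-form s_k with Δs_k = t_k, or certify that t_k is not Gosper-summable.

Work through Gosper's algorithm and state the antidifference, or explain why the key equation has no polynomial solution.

s_k = k*(k**3 + 2*k**2 + 2*k - 3)

Ratio r(k) = (2*k**3 + 12*k**2 + 25*k + 16)/(2*k**3 + 6*k**2 + 7*k + 1).
A = 1, B = 1, C = k**3 + 3*k**2 + 7*k/2 + 1/2.
Solve (1)·f(k+1) − (1)·f(k) = k**3 + 3*k**2 + 7*k/2 + 1/2.
From deg A=0, deg B=0, deg C=3: d=4.
Solving with deg f ≤ 4: f(k) = k*(k**3 + 2*k**2 + 2*k - 3)/4.
Get s_k = R·t_k = k*(k**3 + 2*k**2 + 2*k - 3) with R(k) = B(k−1)f(k)/C(k) = k*(k**3 + 2*k**2 + 2*k - 3)/(2*(2*k**3 + 6*k**2 + 7*k + 1)).
Verify: 4*k**3 + 12*k**2 + 14*k + 2 matches t_k.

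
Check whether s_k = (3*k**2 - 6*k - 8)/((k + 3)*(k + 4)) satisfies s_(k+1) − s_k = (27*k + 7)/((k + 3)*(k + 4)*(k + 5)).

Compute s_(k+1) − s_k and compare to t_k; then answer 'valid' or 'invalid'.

s_(k+1) = (3*k**2 - 11)/(k**2 + 9*k + 20)
s_(k+1) − s_k = (27*k + 7)/(k**3 + 12*k**2 + 47*k + 60)
(s_(k+1) − s_k) − t_k = 0

valid; difference matches t_k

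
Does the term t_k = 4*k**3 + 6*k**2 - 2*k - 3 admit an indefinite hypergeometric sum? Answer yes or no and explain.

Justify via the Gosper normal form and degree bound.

Compute t_(k+1)/t_k: get (4*k**3 + 18*k**2 + 22*k + 5)/(4*k**3 + 6*k**2 - 2*k - 3).
Take A(k)=1, B(k)=1, C(k)=k**3 + 3*k**2/2 - k/2 - 3/4.
f must satisfy (1)·f(k+1) − (1)·f(k) = k**3 + 3*k**2/2 - k/2 - 3/4.
d = 4 from the (0,0,3) case.
Match coefficients ⇒ f(k) = k*(k**3 - 3*k - 1)/4.
Certificate R = B(k−1)f/C = k*(k**3 - 3*k - 1)/((2*k + 3)*(2*k**2 - 1)) gives s_k = k*(k**3 - 3*k - 1).
Check: Δs_k = 4*k**3 + 6*k**2 - 2*k - 3. ✓

Yes. s_k = k*(k**3 - 3*k - 1).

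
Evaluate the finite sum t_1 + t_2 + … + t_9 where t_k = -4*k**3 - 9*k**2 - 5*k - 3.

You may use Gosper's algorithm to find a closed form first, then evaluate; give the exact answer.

Σ = -10917

t_(k+1)/t_k = (4*k**3 + 21*k**2 + 35*k + 21)/(4*k**3 + 9*k**2 + 5*k + 3).
Gosper form: A/B · C(k+1)/C(k) with A=1, B=1, C=k**3 + 9*k**2/4 + 5*k/4 + 3/4.
Need (1)·f(k+1) − (1)·f(k) = k**3 + 9*k**2/4 + 5*k/4 + 3/4.
Bound: deg f ≤ 4.
Coefficient equations give f(k) = k*(k + 2)*(k**2 - k + 1)/4.
Then R = B(k−1)f/C = k*(k + 2)*(k**2 - k + 1)/(4*k**3 + 9*k**2 + 5*k + 3), so s_k = R(k)·t_k = k*(-k**3 - k**2 + k - 2).
Verify: -4*k**3 - 9*k**2 - 5*k - 3 matches t_k.
Evaluate s at k=10 and k=1: -10920 and -3; difference -10917.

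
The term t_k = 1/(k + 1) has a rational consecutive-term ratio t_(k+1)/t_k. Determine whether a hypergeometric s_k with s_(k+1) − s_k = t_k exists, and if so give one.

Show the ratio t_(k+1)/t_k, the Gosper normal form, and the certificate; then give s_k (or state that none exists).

The ratio is (k + 1)/(k + 2).
A = k + 1, B = k + 2, C = 1.
Key eq: (k + 1)·f(k+1) = (k + 1)·f(k) + (1).
d = 0 from the (1,1,0) case.
f = c0 ⇒ A·f(k+1) − B(k−1)·f(k) − C = -1. The system {-1 = 0} is inconsistent; no antidifference.

none — t_k is not Gosper-summable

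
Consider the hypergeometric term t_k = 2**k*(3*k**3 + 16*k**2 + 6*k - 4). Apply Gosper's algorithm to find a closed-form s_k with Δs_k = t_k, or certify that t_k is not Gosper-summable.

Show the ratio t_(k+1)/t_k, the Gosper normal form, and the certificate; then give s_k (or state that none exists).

s_k = 2**k*(3*k**3 - 2*k**2 - 4*k + 2)

Compute t_(k+1)/t_k: get 2*(3*k**3 + 25*k**2 + 47*k + 21)/(3*k**3 + 16*k**2 + 6*k - 4).
Take A(k)=2, B(k)=1, C(k)=k**3 + 16*k**2/3 + 2*k - 4/3.
Set up (2)·f(k+1) − (1)·f(k) − (k**3 + 16*k**2/3 + 2*k - 4/3) = 0.
Bound: deg f ≤ 3.
Solve for f: f(k) = (3*k**3 - 2*k**2 - 4*k + 2)/3 (degree 3 ≤ 3).
Get s_k = R·t_k = 2**k*(3*k**3 - 2*k**2 - 4*k + 2) with R(k) = B(k−1)f(k)/C(k) = (3*k**3 - 2*k**2 - 4*k + 2)/(3*k**3 + 16*k**2 + 6*k - 4).
Verify: 2**k*(3*k**3 + 16*k**2 + 6*k - 4) matches t_k.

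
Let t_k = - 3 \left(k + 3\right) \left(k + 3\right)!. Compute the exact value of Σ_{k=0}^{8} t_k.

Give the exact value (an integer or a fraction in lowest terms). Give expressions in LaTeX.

Σ = -1437004782

Compute t_(k+1)/t_k: get (k + 4)**2/(k + 3).
Normal form (A,B,C) = (k + 4, 1, k + 3).
Set up (k + 4)·f(k+1) − (1)·f(k) − (k + 3) = 0.
Degrees (1,0,1) ⇒ d ≤ 0.
Solve for f: f(k) = 1 (degree 0 ≤ 0).
Then R = B(k−1)f/C = 1/(k + 3), so s_k = R(k)·t_k = -3*factorial(k + 3).
Verify: -3*(k + 3)*factorial(k + 3) matches t_k.
Sum = s_(9) − s_(0); s_(9) = -1437004800, s_(0) = -18 ⇒ -1437004782.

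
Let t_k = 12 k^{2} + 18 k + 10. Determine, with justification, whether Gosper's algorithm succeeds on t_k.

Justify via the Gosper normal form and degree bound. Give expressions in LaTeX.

r(k) = (6*k**2 + 21*k + 20)/(6*k**2 + 9*k + 5) after simplifying.
Gosper form: A/B · C(k+1)/C(k) with A=1, B=1, C=k**2 + 3*k/2 + 5/6.
Solve (1)·f(k+1) − (1)·f(k) = k**2 + 3*k/2 + 5/6.
Degrees (0,0,2) ⇒ d ≤ 3.
Coefficient equations give f(k) = k*(4*k**2 + 3*k + 3)/12.
Then R = B(k−1)f/C = k*(4*k**2 + 3*k + 3)/(2*(6*k**2 + 9*k + 5)), so s_k = R(k)·t_k = k*(4*k**2 + 3*k + 3).
Verify: 12*k**2 + 18*k + 10 matches t_k.

Yes. s_k = k \left(4 k^{2} + 3 k + 3\right).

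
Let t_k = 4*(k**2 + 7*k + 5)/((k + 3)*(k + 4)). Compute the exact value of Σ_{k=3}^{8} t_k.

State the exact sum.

The ratio is (k + 3)*(7*k + (k + 1)**2 + 12)/((k + 5)*(k**2 + 7*k + 5)).
Normal form (A,B,C) = (k + 3, k + 5, k**2 + 7*k + 5).
Solve (k + 3)·f(k+1) − (k + 4)·f(k) = k**2 + 7*k + 5.
deg f ≤ 2 (via 1,1,2).
Coefficient equations give f(k) = k*(3*k + 2)/3.
Then R = B(k−1)f/C = k*(k + 4)*(3*k + 2)/(3*(k**2 + 7*k + 5)), so s_k = R(k)·t_k = 4*k*(3*k + 2)/(3*(k + 3)).
Δs = 4*(k**2 + 7*k + 5)/(k**2 + 7*k + 12), as required.
Σ_(k=3)^(8) t_k = s_(9) − s_(3) = 29 − (22/3) = 65/3.

Σ = 65/3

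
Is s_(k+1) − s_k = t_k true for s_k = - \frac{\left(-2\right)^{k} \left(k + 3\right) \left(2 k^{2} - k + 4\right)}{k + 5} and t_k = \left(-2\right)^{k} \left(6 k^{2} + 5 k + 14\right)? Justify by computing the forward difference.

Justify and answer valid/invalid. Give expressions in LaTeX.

Invalid: residual \frac{\left(-2\right)^{k + 1} \left(6 k^{3} + 37 k^{2} + 38 k + 74\right)}{k^{2} + 11 k + 30} ≠ 0.

s_(k+1) = 2*(-2)**k*(k + 4)*(-k + 2*(k + 1)**2 + 3)/(k + 6)
s_(k+1) − s_k = (-2)**k*(6*k**4 + 59*k**3 + 175*k**2 + 228*k + 272)/(k**2 + 11*k + 30)
(s_(k+1) − s_k) − t_k = (-2)**(k + 1)*(6*k**3 + 37*k**2 + 38*k + 74)/(k**2 + 11*k + 30)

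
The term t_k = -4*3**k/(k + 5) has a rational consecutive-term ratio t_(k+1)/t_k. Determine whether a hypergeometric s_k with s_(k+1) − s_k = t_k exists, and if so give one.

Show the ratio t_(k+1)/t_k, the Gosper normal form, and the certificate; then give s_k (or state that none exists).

no hypergeometric antidifference exists

t_(k+1)/t_k = 3*(k + 5)/(k + 6).
Factor: A=3*k + 15; B=k + 6; C=1.
Solve (3*k + 15)·f(k+1) − (k + 5)·f(k) = 1.
deg f ≤ -1 (via 1,1,0).
d = -1 < 0 ⇒ no nonzero polynomial f; not summable.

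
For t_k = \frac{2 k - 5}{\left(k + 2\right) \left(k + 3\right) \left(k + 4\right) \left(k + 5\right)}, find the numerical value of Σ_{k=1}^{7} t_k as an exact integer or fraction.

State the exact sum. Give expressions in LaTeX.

t_(k+1)/t_k = (k + 2)*(2*k - 3)/((k + 6)*(2*k - 5)).
A = k + 2, B = k + 6, C = k - 5/2.
Set up (k + 2)·f(k+1) − (k + 5)·f(k) − (k - 5/2) = 0.
Degrees (1,1,1) ⇒ d ≤ 3.
Match coefficients ⇒ f(k) = -k*(k**2 + 9*k + 50)/48.
Then R = B(k−1)f/C = -k*(k + 5)*(k**2 + 9*k + 50)/(24*(2*k - 5)), so s_k = R(k)·t_k = k*(-k**2 - 9*k - 50)/(24*(k + 2)*(k + 3)*(k + 4)).
Check: Δs_k = (2*k - 5)/(k**4 + 14*k**3 + 71*k**2 + 154*k + 120). ✓
Telescoping: Σ = s_(8) − s_(1) = -31/660 − (-1/24) = -7/1320.

Σ = -7/1320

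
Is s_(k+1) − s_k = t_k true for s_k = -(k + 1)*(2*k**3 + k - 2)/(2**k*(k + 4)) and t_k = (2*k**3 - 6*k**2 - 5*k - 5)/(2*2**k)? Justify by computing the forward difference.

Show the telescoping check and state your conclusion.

Invalid: residual 3*(-2*k**4 - 6*k**3 + 29*k**2 + 23*k + 24)/(2*2**k*(k**2 + 9*k + 20)) ≠ 0.

s_(k+1) = -(k + 2)*(k + 2*(k + 1)**3 - 1)/(2*2**k*(k + 5))
s_(k+1) − s_k = (2*k**5 + 6*k**4 - 37*k**3 - 83*k**2 - 76*k - 28)/(2*2**k*(k**2 + 9*k + 20))
(s_(k+1) − s_k) − t_k = 3*(-2*k**4 - 6*k**3 + 29*k**2 + 23*k + 24)/(2*2**k*(k**2 + 9*k + 20))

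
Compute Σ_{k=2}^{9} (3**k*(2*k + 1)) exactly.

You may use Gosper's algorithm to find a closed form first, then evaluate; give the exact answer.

Ratio r(k) = 3*(2*k + 3)/(2*k + 1).
A = 3, B = 1, C = k + 1/2.
f must satisfy (3)·f(k+1) − (1)·f(k) = k + 1/2.
Degrees (0,0,1) ⇒ d ≤ 1.
Coefficient equations give f(k) = (k - 1)/2.
Certificate R = B(k−1)f/C = (k - 1)/(2*k + 1) gives s_k = 3**k*(k - 1).
Δs = 3**k*(2*k + 1), as required.
Telescoping: Σ = s_(10) − s_(2) = 531441 − (9) = 531432.

Σ = 531432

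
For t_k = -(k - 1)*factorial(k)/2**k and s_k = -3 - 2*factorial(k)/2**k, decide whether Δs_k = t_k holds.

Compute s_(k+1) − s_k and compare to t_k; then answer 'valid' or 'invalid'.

Valid: the claim telescopes to t_k.

s_(k+1) = -(3*2**k + k*factorial(k) + factorial(k))/2**k
s_(k+1) − s_k = -(k - 1)*factorial(k)/2**k
(s_(k+1) − s_k) − t_k = 0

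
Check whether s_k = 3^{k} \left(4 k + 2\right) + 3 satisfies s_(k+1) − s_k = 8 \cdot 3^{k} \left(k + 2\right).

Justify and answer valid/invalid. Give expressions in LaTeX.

s_(k+1) = 6*3**k*(2*k + 3) + 3
s_(k+1) − s_k = 8*3**k*(k + 2)
(s_(k+1) − s_k) − t_k = 0

valid (s_(k+1) − s_k reduces to t_k)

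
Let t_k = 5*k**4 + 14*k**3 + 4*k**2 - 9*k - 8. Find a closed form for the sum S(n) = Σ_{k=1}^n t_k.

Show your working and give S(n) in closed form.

Compute t_(k+1)/t_k: get (5*k**4 + 34*k**3 + 76*k**2 + 61*k + 6)/(5*k**4 + 14*k**3 + 4*k**2 - 9*k - 8).
A = 1, B = 1, C = k**4 + 14*k**3/5 + 4*k**2/5 - 9*k/5 - 8/5.
Key eq: (1)·f(k+1) = (1)·f(k) + (k**4 + 14*k**3/5 + 4*k**2/5 - 9*k/5 - 8/5).
d = 5 from the (0,0,4) case.
Solving with deg f ≤ 5: f(k) = k*(k**4 + k**3 - 4*k**2 - 3*k - 3)/5.
Certificate R = B(k−1)f/C = k*(k**4 + k**3 - 4*k**2 - 3*k - 3)/(5*k**4 + 14*k**3 + 4*k**2 - 9*k - 8) gives s_k = k*(k**4 + k**3 - 4*k**2 - 3*k - 3).
s_(k+1) − s_k = 5*k**4 + 14*k**3 + 4*k**2 - 9*k - 8 = t_k.
s_(n+1) = n**5 + 6*n**4 + 10*n**3 + n**2 - 12*n - 8 and s_(1) = -8, so S(n) = n*(n**4 + 6*n**3 + 10*n**2 + n - 12).

S(n) = n*(n**4 + 6*n**3 + 10*n**2 + n - 12)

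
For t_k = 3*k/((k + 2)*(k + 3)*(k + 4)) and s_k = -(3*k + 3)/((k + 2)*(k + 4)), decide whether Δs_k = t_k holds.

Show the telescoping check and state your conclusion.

s_(k+1) = 3*(-k - 2)/((k + 3)*(k + 5))
s_(k+1) − s_k = 3*(k**2 + 3*k - 1)/(k**4 + 14*k**3 + 71*k**2 + 154*k + 120)
(s_(k+1) − s_k) − t_k = 3*(-2*k - 1)/(k**4 + 14*k**3 + 71*k**2 + 154*k + 120)

Invalid: residual 3*(-2*k - 1)/(k**4 + 14*k**3 + 71*k**2 + 154*k + 120) ≠ 0.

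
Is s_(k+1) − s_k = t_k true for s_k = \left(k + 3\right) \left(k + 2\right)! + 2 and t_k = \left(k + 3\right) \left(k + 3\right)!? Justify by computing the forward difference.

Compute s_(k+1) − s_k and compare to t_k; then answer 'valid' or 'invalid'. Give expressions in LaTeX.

Valid — Δs_k = t_k.

s_(k+1) = (k + 4)*factorial(k + 3) + 2
s_(k+1) − s_k = (k + 3)*factorial(k + 3)
(s_(k+1) − s_k) − t_k = 0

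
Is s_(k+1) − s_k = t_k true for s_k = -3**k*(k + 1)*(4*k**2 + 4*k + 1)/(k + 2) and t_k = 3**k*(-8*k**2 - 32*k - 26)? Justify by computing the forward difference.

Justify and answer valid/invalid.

s_(k+1) = -3**(k + 1)*(k + 2)*(4*k + 4*(k + 1)**2 + 5)/(k + 3)
s_(k+1) − s_k = 3**k*(-8*k**4 - 64*k**3 - 190*k**2 - 236*k - 105)/(k**2 + 5*k + 6)
(s_(k+1) − s_k) − t_k = 3**k*(8*k**3 + 44*k**2 + 86*k + 51)/(k**2 + 5*k + 6)

Invalid: residual 3**k*(8*k**3 + 44*k**2 + 86*k + 51)/(k**2 + 5*k + 6) ≠ 0.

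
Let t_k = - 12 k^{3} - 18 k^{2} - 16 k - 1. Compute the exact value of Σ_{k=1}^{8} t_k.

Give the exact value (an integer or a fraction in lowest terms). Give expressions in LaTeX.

Σ = -19808

r(k) = (12*k**3 + 54*k**2 + 88*k + 47)/(12*k**3 + 18*k**2 + 16*k + 1) after simplifying.
So A=1 and B=1, with C=k**3 + 3*k**2/2 + 4*k/3 + 1/12.
f must satisfy (1)·f(k+1) − (1)·f(k) = k**3 + 3*k**2/2 + 4*k/3 + 1/12.
deg f ≤ 4 (via 0,0,3).
Solve for f: f(k) = k*(3*k**3 + 2*k - 4)/12 (degree 4 ≤ 4).
Then R = B(k−1)f/C = k*(3*k**3 + 2*k - 4)/(12*k**3 + 18*k**2 + 16*k + 1), so s_k = R(k)·t_k = k*(-3*k**3 - 2*k + 4).
Δs = -12*k**3 - 18*k**2 - 16*k - 1, as required.
Telescoping: Σ = s_(9) − s_(1) = -19809 − (-1) = -19808.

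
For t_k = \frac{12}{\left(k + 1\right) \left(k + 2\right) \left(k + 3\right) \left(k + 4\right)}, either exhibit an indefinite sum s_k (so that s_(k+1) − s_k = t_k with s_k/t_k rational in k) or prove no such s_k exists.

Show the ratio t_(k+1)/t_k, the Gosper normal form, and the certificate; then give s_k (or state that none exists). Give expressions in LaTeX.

The ratio is (k + 1)/(k + 5).
Normal form (A,B,C) = (k + 1, k + 5, 1).
f must satisfy (k + 1)·f(k+1) − (k + 4)·f(k) = 1.
d = 3 from the (1,1,0) case.
Solve for f: f(k) = k*(k**2 + 6*k + 11)/18 (degree 3 ≤ 3).
R(k) = B(k−1)·f(k)/C(k) = k*(k + 4)*(k**2 + 6*k + 11)/18; s_k = R·t_k = 2*k*(k**2 + 6*k + 11)/(3*(k + 1)*(k + 2)*(k + 3)).
Verify: 12/(k**4 + 10*k**3 + 35*k**2 + 50*k + 24) matches t_k.

s_k = \frac{2 k \left(k^{2} + 6 k + 11\right)}{3 \left(k + 1\right) \left(k + 2\right) \left(k + 3\right)}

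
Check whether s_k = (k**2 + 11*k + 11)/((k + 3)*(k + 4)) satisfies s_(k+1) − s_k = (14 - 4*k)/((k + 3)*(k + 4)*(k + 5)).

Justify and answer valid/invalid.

valid (s_(k+1) − s_k reduces to t_k)

s_(k+1) = (11*k + (k + 1)**2 + 22)/((k + 4)*(k + 5))
s_(k+1) − s_k = 2*(7 - 2*k)/(k**3 + 12*k**2 + 47*k + 60)
(s_(k+1) − s_k) − t_k = 0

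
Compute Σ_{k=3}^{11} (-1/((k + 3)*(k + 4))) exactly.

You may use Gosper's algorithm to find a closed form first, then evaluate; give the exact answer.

t_(k+1)/t_k = (k + 3)/(k + 5).
A = k + 3, B = k + 5, C = 1.
Need (k + 3)·f(k+1) − (k + 4)·f(k) = 1.
From deg A=1, deg B=1, deg C=0: d=1.
Coefficient equations give f(k) = k/3.
R(k) = B(k−1)·f(k)/C(k) = k*(k + 4)/3; s_k = R·t_k = -k/(3*k + 9).
s_(k+1) − s_k = -1/(k**2 + 7*k + 12) = t_k.
Evaluate s at k=12 and k=3: -4/15 and -1/6; difference -1/10.

Σ = -1/10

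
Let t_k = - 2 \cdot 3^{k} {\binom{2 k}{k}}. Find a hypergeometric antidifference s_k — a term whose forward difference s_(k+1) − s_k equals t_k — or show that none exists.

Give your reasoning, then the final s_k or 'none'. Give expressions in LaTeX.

Compute t_(k+1)/t_k: get 6*(2*k + 1)/(k + 1).
Gosper form: A/B · C(k+1)/C(k) with A=12*k + 6, B=k + 1, C=1.
Solve (12*k + 6)·f(k+1) − (k)·f(k) = 1.
Degrees (1,1,0) ⇒ d ≤ -1.
Negative degree bound (-1): no f exists, t_k not Gosper-summable.

no hypergeometric antidifference exists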